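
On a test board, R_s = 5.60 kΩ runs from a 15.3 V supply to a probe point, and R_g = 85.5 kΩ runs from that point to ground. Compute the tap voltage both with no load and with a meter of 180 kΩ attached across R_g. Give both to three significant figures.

Open-circuit: V = 15.3 × 85.5/(5.60 + 85.5) = 14.4 V.
With the load, R_g becomes R_g‖R_L = 57.97 kΩ, so V = 15.3 × 57.97/63.57 = 14.0 V.

Unloaded: 14.4 V; loaded: 14.0 V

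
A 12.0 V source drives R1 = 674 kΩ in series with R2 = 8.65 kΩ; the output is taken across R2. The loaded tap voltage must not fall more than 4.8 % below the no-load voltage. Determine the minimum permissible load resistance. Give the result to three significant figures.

Output resistance R_th = R1‖R2 = (674 × 8.65)/682.6 = 8.540 kΩ.
The fractional drop is R_th/(R_th + R_L); requiring this ≤ 0.0480 gives R_L ≥ R_th(1/0.0480 − 1) = 8.540 × 19.83 = 169 kΩ.

R_L(min) ≈ 169 kΩ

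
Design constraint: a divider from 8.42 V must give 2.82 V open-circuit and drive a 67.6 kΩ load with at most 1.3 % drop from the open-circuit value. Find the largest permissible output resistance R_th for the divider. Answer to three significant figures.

R_th ≤ 890 Ω

Loading drop = R_th/(R_th + R_L) ≤ 0.0130, so R_th ≤ R_L · ε/(1−ε) = 67.6 kΩ × 0.0130/0.9870 = 890 Ω.
(Any R1, R2 with R2/(R1+R2) = 0.335 and R1‖R2 ≤ 890 Ω will meet the spec.)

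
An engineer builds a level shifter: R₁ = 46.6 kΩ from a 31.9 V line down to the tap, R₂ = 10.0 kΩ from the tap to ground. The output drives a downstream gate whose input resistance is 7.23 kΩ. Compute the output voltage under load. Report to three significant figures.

V_out ≈ 2.64 V

The load sits in parallel with R₂: R₂‖R_L = (10.0 × 7.23) / (10.0 + 7.23) = 4.196 kΩ.
V_out = 31.9 × 4.196 / (46.6 + 4.196) = 31.9 × 4.196/50.80 = 2.64 V.
(Unloaded it would have been 5.64 V.)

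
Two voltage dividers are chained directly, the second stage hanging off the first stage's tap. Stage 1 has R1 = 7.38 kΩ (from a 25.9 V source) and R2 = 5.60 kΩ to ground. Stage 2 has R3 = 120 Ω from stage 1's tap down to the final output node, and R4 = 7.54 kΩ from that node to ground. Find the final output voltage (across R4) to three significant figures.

V_out ≈ 7.77 V

Stage 2 presents R3+R4 = 7660 Ω as a load on stage 1's tap.
Stage 1's lower leg becomes R2‖(R3+R4) = 3235 Ω, so V_mid = 25.9 × 3235/10610 = 7.893 V.
Stage 2 is itself unloaded: V_out = V_mid × R4/(R3+R4) = 7.893 × 7540/7660 = 7.77 V.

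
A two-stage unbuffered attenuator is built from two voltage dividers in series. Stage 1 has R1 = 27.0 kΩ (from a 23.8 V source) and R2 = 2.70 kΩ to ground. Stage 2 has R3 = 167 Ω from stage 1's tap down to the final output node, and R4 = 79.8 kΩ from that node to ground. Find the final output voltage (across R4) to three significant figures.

V_out ≈ 2.09 V

Stage 2 presents R3+R4 = 79970 Ω as a load on stage 1's tap.
Stage 1's lower leg becomes R2‖(R3+R4) = 2612 Ω, so V_mid = 23.8 × 2612/29610 = 2.099 V.
Stage 2 is itself unloaded: V_out = V_mid × R4/(R3+R4) = 2.099 × 79800/79970 = 2.09 V.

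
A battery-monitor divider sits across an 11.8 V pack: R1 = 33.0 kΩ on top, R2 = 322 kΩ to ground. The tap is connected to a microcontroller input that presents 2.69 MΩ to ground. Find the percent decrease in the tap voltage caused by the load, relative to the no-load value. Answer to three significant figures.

The divider's output (Thévenin) resistance is R1‖R2 = 29.93 kΩ.
Fractional drop under load = R_th/(R_th + R_L) = 29.93 / (29.93 + 2690) = 0.01100.
So the output falls by 1.10 %.

1.10 %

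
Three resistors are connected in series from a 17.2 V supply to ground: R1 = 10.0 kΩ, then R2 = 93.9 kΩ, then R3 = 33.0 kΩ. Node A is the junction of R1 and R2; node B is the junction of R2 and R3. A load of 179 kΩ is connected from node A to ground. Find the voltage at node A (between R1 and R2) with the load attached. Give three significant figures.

V ≈ 15.2 V

Below node A the series string R2+R3 = 126.9 kΩ sits in parallel with the 179 kΩ load: 74.26 kΩ.
V_A = 17.2 × 74.26/(10.0 + 74.26) = 15.2 V.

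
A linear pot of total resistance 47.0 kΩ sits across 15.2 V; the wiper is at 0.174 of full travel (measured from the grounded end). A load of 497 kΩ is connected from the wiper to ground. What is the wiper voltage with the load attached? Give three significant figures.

The wiper splits the pot into (1−α)R = 38.82 kΩ above and αR = 8.178 kΩ below.
Lower section ‖ load = 8.046 kΩ.
V_wiper = 15.2 × 8.046/(38.82 + 8.046) = 2.61 V.

V ≈ 2.61 V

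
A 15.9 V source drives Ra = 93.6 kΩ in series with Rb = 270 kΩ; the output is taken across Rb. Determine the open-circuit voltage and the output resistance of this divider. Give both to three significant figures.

V_th is the open-circuit tap voltage: 15.9 × 270/(93.6 + 270) = 11.8 V.
With the supply zeroed, Ra and Rb appear in parallel from the tap: R_th = Ra‖Rb = (93.6 × 270)/363.6 = 69.5 kΩ.

V_th = 11.8 V, R_th = 69.5 kΩ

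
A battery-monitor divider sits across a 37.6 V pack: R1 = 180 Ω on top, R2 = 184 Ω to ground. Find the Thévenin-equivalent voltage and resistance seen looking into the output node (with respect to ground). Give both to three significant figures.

V_th = 19.0 V, R_th = 91.0 Ω

V_th is the open-circuit tap voltage: 37.6 × 184/(180 + 184) = 19.0 V.
With the supply zeroed, R1 and R2 appear in parallel from the tap: R_th = R1‖R2 = (180 × 184)/364.0 = 91.0 Ω.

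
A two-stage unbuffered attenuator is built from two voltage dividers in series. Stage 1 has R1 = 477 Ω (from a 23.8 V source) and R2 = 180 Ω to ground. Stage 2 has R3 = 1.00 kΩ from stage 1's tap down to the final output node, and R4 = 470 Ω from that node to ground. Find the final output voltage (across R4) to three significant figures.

V_out ≈ 1.91 V

Stage 2 presents R3+R4 = 1470 Ω as a load on stage 1's tap.
Stage 1's lower leg becomes R2‖(R3+R4) = 160.4 Ω, so V_mid = 23.8 × 160.4/637.4 = 5.988 V.
Stage 2 is itself unloaded: V_out = V_mid × R4/(R3+R4) = 5.988 × 470/1470 = 1.91 V.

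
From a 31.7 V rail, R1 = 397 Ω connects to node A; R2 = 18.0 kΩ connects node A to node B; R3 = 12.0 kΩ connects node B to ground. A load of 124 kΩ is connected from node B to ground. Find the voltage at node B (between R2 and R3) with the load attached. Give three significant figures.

V ≈ 11.8 V

At node B, R3 is in parallel with the load: R3‖R_L = 10940 Ω.
Below node A the resistance is R2 + (R3‖R_L) = 28940 Ω, so V_A = 31.7 × 28940/29340 = 31.27 V.
Then V_B = V_A × (R3‖R_L)/(R2 + R3‖R_L) = 31.27 × 10940/28940 = 11.8 V.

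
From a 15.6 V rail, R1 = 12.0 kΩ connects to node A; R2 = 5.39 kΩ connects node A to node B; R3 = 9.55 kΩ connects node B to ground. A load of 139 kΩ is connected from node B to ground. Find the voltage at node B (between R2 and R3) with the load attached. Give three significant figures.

At node B, R3 is in parallel with the load: R3‖R_L = 8.936 kΩ.
Below node A the resistance is R2 + (R3‖R_L) = 14.33 kΩ, so V_A = 15.6 × 14.33/26.33 = 8.489 V.
Then V_B = V_A × (R3‖R_L)/(R2 + R3‖R_L) = 8.489 × 8.936/14.33 = 5.30 V.

V ≈ 5.30 V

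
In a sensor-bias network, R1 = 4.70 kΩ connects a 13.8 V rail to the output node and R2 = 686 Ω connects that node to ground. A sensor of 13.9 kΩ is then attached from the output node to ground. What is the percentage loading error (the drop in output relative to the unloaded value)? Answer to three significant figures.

The divider's output (Thévenin) resistance is R1‖R2 = 598.6 Ω.
Fractional drop under load = R_th/(R_th + R_L) = 598.6 / (598.6 + 13900) = 0.04129.
So the output falls by 4.13 %.

4.13 %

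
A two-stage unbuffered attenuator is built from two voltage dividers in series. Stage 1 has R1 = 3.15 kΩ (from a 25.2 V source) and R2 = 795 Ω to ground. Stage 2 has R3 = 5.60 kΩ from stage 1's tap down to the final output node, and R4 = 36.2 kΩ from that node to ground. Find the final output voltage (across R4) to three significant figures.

Stage 2 presents R3+R4 = 41800 Ω as a load on stage 1's tap.
Stage 1's lower leg becomes R2‖(R3+R4) = 780.2 Ω, so V_mid = 25.2 × 780.2/3930 = 5.002 V.
Stage 2 is itself unloaded: V_out = V_mid × R4/(R3+R4) = 5.002 × 36200/41800 = 4.33 V.

V_out ≈ 4.33 V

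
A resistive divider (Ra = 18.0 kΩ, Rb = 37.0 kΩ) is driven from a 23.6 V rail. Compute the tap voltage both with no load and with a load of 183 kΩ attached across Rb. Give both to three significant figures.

Unloaded: 15.9 V; loaded: 14.9 V

Open-circuit: V = 23.6 × 37.0/(18.0 + 37.0) = 15.9 V.
With the load, Rb becomes Rb‖R_L = 30.78 kΩ, so V = 23.6 × 30.78/48.78 = 14.9 V.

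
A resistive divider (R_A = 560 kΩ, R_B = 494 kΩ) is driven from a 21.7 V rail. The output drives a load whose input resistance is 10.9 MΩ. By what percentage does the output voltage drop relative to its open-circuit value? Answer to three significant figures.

The divider's output (Thévenin) resistance is R_A‖R_B = 262.5 kΩ.
Fractional drop under load = R_th/(R_th + R_L) = 262.5 / (262.5 + 10900) = 0.02351.
So the output falls by 2.35 %.

2.35 %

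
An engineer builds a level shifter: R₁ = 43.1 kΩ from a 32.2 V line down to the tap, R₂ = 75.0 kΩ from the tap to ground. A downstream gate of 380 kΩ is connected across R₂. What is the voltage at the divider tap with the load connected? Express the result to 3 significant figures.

The load sits in parallel with R₂: R₂‖R_L = (75.0 × 380) / (75.0 + 380) = 62.64 kΩ.
V_out = 32.2 × 62.64 / (43.1 + 62.64) = 32.2 × 62.64/105.7 = 19.1 V.

V_out ≈ 19.1 V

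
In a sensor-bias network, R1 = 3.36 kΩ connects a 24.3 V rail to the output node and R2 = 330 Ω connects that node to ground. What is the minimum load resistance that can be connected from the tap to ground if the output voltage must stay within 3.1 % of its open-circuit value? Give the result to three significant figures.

R_L(min) ≈ 9.39 kΩ

Output resistance R_th = R1‖R2 = (3360 × 330)/3690 = 300.5 Ω.
The fractional drop is R_th/(R_th + R_L); requiring this ≤ 0.0310 gives R_L ≥ R_th(1/0.0310 − 1) = 300.5 × 31.26 = 9.39 kΩ.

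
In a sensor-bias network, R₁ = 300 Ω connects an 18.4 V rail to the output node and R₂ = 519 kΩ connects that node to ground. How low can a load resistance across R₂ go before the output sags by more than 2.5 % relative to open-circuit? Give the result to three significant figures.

R_L(min) ≈ 11.7 kΩ

Output resistance R_th = R₁‖R₂ = (300 × 519000)/519300 = 299.8 Ω.
The fractional drop is R_th/(R_th + R_L); requiring this ≤ 0.0250 gives R_L ≥ R_th(1/0.0250 − 1) = 299.8 × 39.00 = 11.7 kΩ.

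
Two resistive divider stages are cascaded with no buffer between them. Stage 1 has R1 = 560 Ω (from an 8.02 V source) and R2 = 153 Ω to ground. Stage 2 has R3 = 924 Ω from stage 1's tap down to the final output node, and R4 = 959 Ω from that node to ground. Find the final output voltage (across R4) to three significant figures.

Stage 2 presents R3+R4 = 1883 Ω as a load on stage 1's tap.
Stage 1's lower leg becomes R2‖(R3+R4) = 141.5 Ω, so V_mid = 8.02 × 141.5/701.5 = 1.618 V.
Stage 2 is itself unloaded: V_out = V_mid × R4/(R3+R4) = 1.618 × 959/1883 = 0.824 V.

V_out ≈ 0.824 V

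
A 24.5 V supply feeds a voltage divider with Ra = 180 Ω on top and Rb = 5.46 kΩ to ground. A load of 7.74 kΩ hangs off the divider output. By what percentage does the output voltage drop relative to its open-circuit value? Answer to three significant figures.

2.20 %

The divider's output (Thévenin) resistance is Ra‖Rb = 174.3 Ω.
Fractional drop under load = R_th/(R_th + R_L) = 174.3 / (174.3 + 7740) = 0.02202.
So the output falls by 2.20 %.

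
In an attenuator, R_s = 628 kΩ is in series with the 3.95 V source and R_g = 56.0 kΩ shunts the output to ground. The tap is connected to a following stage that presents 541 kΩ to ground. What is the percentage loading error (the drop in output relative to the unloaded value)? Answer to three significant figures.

Unloaded V = 3.95 × 56.0/684.0 = 0.32339 V.
Loaded: R_g‖R_L = 50.75 kΩ, giving V = 3.95 × 50.75/678.7 = 0.29532 V.
Drop = (0.32339 − 0.29532) / 0.32339 = 8.68 %.

8.68 %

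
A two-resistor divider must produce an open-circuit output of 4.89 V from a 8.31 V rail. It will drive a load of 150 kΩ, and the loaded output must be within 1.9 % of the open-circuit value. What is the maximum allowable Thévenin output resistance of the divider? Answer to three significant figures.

R_th ≤ 2.91 kΩ

Loading drop = R_th/(R_th + R_L) ≤ 0.0190, so R_th ≤ R_L · ε/(1−ε) = 150 kΩ × 0.0190/0.9810 = 2.91 kΩ.
(Any R1, R2 with R2/(R1+R2) = 0.588 and R1‖R2 ≤ 2.91 kΩ will meet the spec.)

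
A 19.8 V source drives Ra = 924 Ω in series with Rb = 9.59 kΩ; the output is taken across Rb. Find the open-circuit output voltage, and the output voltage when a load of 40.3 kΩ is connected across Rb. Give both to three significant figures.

Unloaded: 18.1 V; loaded: 17.7 V

Open-circuit: V = 19.8 × 9590/(924 + 9590) = 18.1 V.
With the load, Rb becomes Rb‖R_L = 7747 Ω, so V = 19.8 × 7747/8671 = 17.7 V.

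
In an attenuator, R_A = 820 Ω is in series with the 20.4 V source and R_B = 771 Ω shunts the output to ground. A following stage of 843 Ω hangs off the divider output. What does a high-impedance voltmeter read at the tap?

V_out ≈ 6.72 V

The load sits in parallel with R_B: R_B‖R_L = (771 × 843) / (771 + 843) = 402.7 Ω.
V_out = 20.4 × 402.7 / (820 + 402.7) = 20.4 × 402.7/1223 = 6.72 V.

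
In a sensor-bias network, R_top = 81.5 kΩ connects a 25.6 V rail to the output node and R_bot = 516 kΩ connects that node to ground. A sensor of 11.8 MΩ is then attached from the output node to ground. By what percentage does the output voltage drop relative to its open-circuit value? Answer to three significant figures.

The divider's output (Thévenin) resistance is R_top‖R_bot = 70.38 kΩ.
Fractional drop under load = R_th/(R_th + R_L) = 70.38 / (70.38 + 11800) = 0.005929.
So the output falls by 0.593 %.

0.593 %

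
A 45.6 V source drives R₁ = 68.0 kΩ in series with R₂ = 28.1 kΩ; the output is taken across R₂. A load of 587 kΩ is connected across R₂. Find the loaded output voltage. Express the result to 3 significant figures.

The load sits in parallel with R₂: R₂‖R_L = (28.1 × 587) / (28.1 + 587) = 26.82 kΩ.
V_out = 45.6 × 26.82 / (68.0 + 26.82) = 45.6 × 26.82/94.82 = 12.9 V.
(Unloaded it would have been 13.3 V.)

V_out ≈ 12.9 V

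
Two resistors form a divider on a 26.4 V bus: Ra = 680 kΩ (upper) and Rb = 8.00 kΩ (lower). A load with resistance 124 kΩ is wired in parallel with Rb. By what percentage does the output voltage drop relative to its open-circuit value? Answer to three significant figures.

5.99 %

The divider's output (Thévenin) resistance is Ra‖Rb = 7.907 kΩ.
Fractional drop under load = R_th/(R_th + R_L) = 7.907 / (7.907 + 124) = 0.05994.
So the output falls by 5.99 %.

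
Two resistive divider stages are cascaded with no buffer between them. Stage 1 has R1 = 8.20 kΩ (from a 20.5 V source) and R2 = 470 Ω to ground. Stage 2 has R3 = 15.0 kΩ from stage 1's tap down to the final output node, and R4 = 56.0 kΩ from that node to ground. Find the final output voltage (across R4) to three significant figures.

V_out ≈ 0.871 V

Stage 2 presents R3+R4 = 71000 Ω as a load on stage 1's tap.
Stage 1's lower leg becomes R2‖(R3+R4) = 466.9 Ω, so V_mid = 20.5 × 466.9/8667 = 1.104 V.
Stage 2 is itself unloaded: V_out = V_mid × R4/(R3+R4) = 1.104 × 56000/71000 = 0.871 V.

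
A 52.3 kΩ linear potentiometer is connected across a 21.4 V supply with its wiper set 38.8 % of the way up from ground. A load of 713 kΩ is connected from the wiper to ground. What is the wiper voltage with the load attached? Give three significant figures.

The wiper splits the pot into (1−α)R = 32.01 kΩ above and αR = 20.29 kΩ below.
Lower section ‖ load = 19.73 kΩ.
V_wiper = 21.4 × 19.73/(32.01 + 19.73) = 8.16 V.

V ≈ 8.16 V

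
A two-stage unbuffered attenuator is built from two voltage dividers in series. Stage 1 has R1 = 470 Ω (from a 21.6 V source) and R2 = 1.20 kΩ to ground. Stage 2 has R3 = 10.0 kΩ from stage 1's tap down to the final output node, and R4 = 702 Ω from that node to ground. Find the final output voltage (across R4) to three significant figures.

Stage 2 presents R3+R4 = 10700 Ω as a load on stage 1's tap.
Stage 1's lower leg becomes R2‖(R3+R4) = 1079 Ω, so V_mid = 21.6 × 1079/1549 = 15.05 V.
Stage 2 is itself unloaded: V_out = V_mid × R4/(R3+R4) = 15.05 × 702/10700 = 0.987 V.

V_out ≈ 0.987 V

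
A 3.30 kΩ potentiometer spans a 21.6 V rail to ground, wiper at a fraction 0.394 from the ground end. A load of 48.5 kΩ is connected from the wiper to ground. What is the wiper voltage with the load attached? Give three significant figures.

V ≈ 8.37 V

The wiper splits the pot into (1−α)R = 2.000 kΩ above and αR = 1.300 kΩ below.
Lower section ‖ load = 1.266 kΩ.
V_wiper = 21.6 × 1.266/(2.000 + 1.266) = 8.37 V.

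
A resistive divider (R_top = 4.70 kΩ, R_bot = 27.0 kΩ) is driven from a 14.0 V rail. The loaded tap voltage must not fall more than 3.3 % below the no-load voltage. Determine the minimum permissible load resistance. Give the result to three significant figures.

Output resistance R_th = R_top‖R_bot = (4.70 × 27.0)/31.70 = 4.003 kΩ.
The fractional drop is R_th/(R_th + R_L); requiring this ≤ 0.0330 gives R_L ≥ R_th(1/0.0330 − 1) = 4.003 × 29.30 = 117 kΩ.

R_L(min) ≈ 117 kΩ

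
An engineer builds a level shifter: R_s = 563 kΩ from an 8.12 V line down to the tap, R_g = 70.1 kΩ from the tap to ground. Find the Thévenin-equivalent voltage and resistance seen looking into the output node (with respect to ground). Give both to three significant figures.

V_th = 0.899 V, R_th = 62.3 kΩ

V_th is the open-circuit tap voltage: 8.12 × 70.1/(563 + 70.1) = 0.899 V.
With the supply zeroed, R_s and R_g appear in parallel from the tap: R_th = R_s‖R_g = (563 × 70.1)/633.1 = 62.3 kΩ.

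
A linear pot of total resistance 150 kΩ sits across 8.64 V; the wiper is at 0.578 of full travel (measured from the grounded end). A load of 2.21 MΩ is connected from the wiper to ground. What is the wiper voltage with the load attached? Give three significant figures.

The wiper splits the pot into (1−α)R = 63.30 kΩ above and αR = 86.70 kΩ below.
Lower section ‖ load = 83.43 kΩ.
V_wiper = 8.64 × 83.43/(63.30 + 83.43) = 4.91 V.

V ≈ 4.91 V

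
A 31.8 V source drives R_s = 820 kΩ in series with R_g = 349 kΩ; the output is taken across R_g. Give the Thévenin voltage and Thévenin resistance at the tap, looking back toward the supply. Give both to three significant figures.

V_th = 9.49 V, R_th = 245 kΩ

V_th is the open-circuit tap voltage: 31.8 × 349/(820 + 349) = 9.49 V.
With the supply zeroed, R_s and R_g appear in parallel from the tap: R_th = R_s‖R_g = (820 × 349)/1169 = 245 kΩ.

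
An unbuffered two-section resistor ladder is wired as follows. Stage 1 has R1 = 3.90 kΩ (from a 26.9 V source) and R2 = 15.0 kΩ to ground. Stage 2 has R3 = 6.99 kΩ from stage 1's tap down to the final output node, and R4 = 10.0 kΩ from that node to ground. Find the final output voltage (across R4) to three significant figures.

Stage 2 presents R3+R4 = 16.99 kΩ as a load on stage 1's tap.
Stage 1's lower leg becomes R2‖(R3+R4) = 7.967 kΩ, so V_mid = 26.9 × 7.967/11.87 = 18.06 V.
Stage 2 is itself unloaded: V_out = V_mid × R4/(R3+R4) = 18.06 × 10.0/16.99 = 10.6 V.

V_out ≈ 10.6 V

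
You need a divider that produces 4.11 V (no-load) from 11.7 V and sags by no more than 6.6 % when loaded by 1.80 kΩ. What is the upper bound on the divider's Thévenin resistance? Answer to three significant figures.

Loading drop = R_th/(R_th + R_L) ≤ 0.0660, so R_th ≤ R_L · ε/(1−ε) = 1.80 kΩ × 0.0660/0.9340 = 127 Ω.
(Any R1, R2 with R2/(R1+R2) = 0.351 and R1‖R2 ≤ 127 Ω will meet the spec.)

R_th ≤ 127 Ω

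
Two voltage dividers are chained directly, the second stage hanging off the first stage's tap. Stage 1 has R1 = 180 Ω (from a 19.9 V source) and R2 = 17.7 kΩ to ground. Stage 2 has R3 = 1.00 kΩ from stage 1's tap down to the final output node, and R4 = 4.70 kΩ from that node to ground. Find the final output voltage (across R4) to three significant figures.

V_out ≈ 15.8 V

Stage 2 presents R3+R4 = 5700 Ω as a load on stage 1's tap.
Stage 1's lower leg becomes R2‖(R3+R4) = 4312 Ω, so V_mid = 19.9 × 4312/4492 = 19.10 V.
Stage 2 is itself unloaded: V_out = V_mid × R4/(R3+R4) = 19.10 × 4700/5700 = 15.8 V.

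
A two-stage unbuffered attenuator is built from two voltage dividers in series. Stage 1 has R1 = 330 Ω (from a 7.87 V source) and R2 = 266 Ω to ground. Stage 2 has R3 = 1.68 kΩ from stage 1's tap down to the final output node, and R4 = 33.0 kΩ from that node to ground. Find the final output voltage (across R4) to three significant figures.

V_out ≈ 3.33 V

Stage 2 presents R3+R4 = 34680 Ω as a load on stage 1's tap.
Stage 1's lower leg becomes R2‖(R3+R4) = 264.0 Ω, so V_mid = 7.87 × 264.0/594.0 = 3.498 V.
Stage 2 is itself unloaded: V_out = V_mid × R4/(R3+R4) = 3.498 × 33000/34680 = 3.33 V.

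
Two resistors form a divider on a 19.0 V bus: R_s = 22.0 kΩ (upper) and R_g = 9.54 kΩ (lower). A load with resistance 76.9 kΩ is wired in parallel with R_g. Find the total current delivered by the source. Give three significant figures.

I ≈ 0.623 mA

R_g‖R_L = 8.487 kΩ, so the source sees R_s + R_g‖R_L = 30.49 kΩ.
I = 19.0 V / 30.49 kΩ = 0.623 mA.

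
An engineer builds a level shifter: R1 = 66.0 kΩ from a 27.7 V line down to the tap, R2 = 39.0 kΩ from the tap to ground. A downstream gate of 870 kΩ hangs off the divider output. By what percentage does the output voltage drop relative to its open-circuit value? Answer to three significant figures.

The divider's output (Thévenin) resistance is R1‖R2 = 24.51 kΩ.
Fractional drop under load = R_th/(R_th + R_L) = 24.51 / (24.51 + 870) = 0.02741.
So the output falls by 2.74 %.

2.74 %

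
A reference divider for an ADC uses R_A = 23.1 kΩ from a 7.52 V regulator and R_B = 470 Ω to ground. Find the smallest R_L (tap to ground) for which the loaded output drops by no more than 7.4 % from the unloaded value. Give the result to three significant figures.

Output resistance R_th = R_A‖R_B = (23100 × 470)/23570 = 460.6 Ω.
The fractional drop is R_th/(R_th + R_L); requiring this ≤ 0.0740 gives R_L ≥ R_th(1/0.0740 − 1) = 460.6 × 12.51 = 5.76 kΩ.

R_L(min) ≈ 5.76 kΩ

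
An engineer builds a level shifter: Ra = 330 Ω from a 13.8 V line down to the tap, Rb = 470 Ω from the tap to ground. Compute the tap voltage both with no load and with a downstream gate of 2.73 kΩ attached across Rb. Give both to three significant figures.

Unloaded: 8.11 V; loaded: 7.57 V

Open-circuit: V = 13.8 × 470/(330 + 470) = 8.11 V.
With the load, Rb becomes Rb‖R_L = 401.0 Ω, so V = 13.8 × 401.0/731.0 = 7.57 V.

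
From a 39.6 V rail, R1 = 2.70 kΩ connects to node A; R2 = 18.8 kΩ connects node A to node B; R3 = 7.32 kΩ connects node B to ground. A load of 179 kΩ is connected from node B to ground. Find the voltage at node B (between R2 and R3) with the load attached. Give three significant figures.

V ≈ 9.76 V

At node B, R3 is in parallel with the load: R3‖R_L = 7.032 kΩ.
Below node A the resistance is R2 + (R3‖R_L) = 25.83 kΩ, so V_A = 39.6 × 25.83/28.53 = 35.85 V.
Then V_B = V_A × (R3‖R_L)/(R2 + R3‖R_L) = 35.85 × 7.032/25.83 = 9.76 V.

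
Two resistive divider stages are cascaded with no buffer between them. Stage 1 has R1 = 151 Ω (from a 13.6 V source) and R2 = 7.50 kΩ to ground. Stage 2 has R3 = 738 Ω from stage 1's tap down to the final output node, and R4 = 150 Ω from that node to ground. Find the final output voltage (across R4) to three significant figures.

Stage 2 presents R3+R4 = 888.0 Ω as a load on stage 1's tap.
Stage 1's lower leg becomes R2‖(R3+R4) = 794.0 Ω, so V_mid = 13.6 × 794.0/945.0 = 11.43 V.
Stage 2 is itself unloaded: V_out = V_mid × R4/(R3+R4) = 11.43 × 150/888.0 = 1.93 V.

V_out ≈ 1.93 V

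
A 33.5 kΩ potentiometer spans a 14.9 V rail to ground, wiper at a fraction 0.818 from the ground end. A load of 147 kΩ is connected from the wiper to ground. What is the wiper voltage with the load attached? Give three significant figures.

V ≈ 11.8 V

The wiper splits the pot into (1−α)R = 6.097 kΩ above and αR = 27.40 kΩ below.
Lower section ‖ load = 23.10 kΩ.
V_wiper = 14.9 × 23.10/(6.097 + 23.10) = 11.8 V.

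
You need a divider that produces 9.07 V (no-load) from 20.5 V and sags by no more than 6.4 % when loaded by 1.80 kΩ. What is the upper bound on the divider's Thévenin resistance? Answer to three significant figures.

R_th ≤ 123 Ω

Loading drop = R_th/(R_th + R_L) ≤ 0.0640, so R_th ≤ R_L · ε/(1−ε) = 1.80 kΩ × 0.0640/0.9360 = 123 Ω.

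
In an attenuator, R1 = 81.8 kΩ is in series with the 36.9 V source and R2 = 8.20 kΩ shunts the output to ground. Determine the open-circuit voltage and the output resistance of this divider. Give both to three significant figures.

V_th = 3.36 V, R_th = 7.45 kΩ

V_th is the open-circuit tap voltage: 36.9 × 8.20/(81.8 + 8.20) = 3.36 V.
With the supply zeroed, R1 and R2 appear in parallel from the tap: R_th = R1‖R2 = (81.8 × 8.20)/90.00 = 7.45 kΩ.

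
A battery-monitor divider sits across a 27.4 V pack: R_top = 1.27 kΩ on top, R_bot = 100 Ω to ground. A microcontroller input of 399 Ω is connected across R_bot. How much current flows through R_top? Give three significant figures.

I ≈ 20.3 mA

R_bot‖R_L = 79.96 Ω, so the source sees R_top + R_bot‖R_L = 1350 Ω.
I = 27.4 V / 1350 Ω = 20.3 mA.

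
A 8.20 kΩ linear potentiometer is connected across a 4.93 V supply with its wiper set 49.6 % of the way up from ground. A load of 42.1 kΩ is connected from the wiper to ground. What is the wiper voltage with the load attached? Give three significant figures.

The wiper splits the pot into (1−α)R = 4.133 kΩ above and αR = 4.067 kΩ below.
Lower section ‖ load = 3.709 kΩ.
V_wiper = 4.93 × 3.709/(4.133 + 3.709) = 2.33 V.

V ≈ 2.33 V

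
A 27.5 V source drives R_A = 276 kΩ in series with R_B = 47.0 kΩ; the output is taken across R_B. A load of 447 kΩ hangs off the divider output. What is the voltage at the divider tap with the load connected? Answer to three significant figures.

V_out ≈ 3.67 V

The load sits in parallel with R_B: R_B‖R_L = (47.0 × 447) / (47.0 + 447) = 42.53 kΩ.
V_out = 27.5 × 42.53 / (276 + 42.53) = 27.5 × 42.53/318.5 = 3.67 V.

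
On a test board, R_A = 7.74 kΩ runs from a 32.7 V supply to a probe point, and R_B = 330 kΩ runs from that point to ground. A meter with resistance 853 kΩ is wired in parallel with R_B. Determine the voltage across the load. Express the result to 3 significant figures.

The load sits in parallel with R_B: R_B‖R_L = (330 × 853) / (330 + 853) = 237.9 kΩ.
V_out = 32.7 × 237.9 / (7.74 + 237.9) = 32.7 × 237.9/245.7 = 31.7 V.

V_out ≈ 31.7 V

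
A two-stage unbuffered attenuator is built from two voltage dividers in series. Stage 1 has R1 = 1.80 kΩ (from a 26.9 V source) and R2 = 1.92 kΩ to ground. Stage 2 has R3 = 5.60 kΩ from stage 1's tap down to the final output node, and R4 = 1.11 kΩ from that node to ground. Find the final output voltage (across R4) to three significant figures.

Stage 2 presents R3+R4 = 6.710 kΩ as a load on stage 1's tap.
Stage 1's lower leg becomes R2‖(R3+R4) = 1.493 kΩ, so V_mid = 26.9 × 1.493/3.293 = 12.20 V.
Stage 2 is itself unloaded: V_out = V_mid × R4/(R3+R4) = 12.20 × 1.11/6.710 = 2.02 V.

V_out ≈ 2.02 V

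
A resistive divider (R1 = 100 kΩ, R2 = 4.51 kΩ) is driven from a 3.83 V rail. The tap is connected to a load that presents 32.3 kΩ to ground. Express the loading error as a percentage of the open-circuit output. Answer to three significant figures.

The divider's output (Thévenin) resistance is R1‖R2 = 4.315 kΩ.
Fractional drop under load = R_th/(R_th + R_L) = 4.315 / (4.315 + 32.3) = 0.1179.
So the output falls by 11.8 %.

11.8 %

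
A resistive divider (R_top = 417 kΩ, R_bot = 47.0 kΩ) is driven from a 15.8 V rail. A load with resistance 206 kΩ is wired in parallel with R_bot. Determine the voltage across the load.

The load sits in parallel with R_bot: R_bot‖R_L = (47.0 × 206) / (47.0 + 206) = 38.27 kΩ.
V_out = 15.8 × 38.27 / (417 + 38.27) = 15.8 × 38.27/455.3 = 1.33 V.
(Unloaded it would have been 1.60 V.)

V_out ≈ 1.33 V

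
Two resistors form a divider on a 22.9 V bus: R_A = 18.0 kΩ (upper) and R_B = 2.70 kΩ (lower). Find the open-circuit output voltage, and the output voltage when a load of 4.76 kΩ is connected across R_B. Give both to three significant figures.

Open-circuit: V = 22.9 × 2.70/(18.0 + 2.70) = 2.99 V.
With the load, R_B becomes R_B‖R_L = 1.723 kΩ, so V = 22.9 × 1.723/19.72 = 2.00 V.

Unloaded: 2.99 V; loaded: 2.00 V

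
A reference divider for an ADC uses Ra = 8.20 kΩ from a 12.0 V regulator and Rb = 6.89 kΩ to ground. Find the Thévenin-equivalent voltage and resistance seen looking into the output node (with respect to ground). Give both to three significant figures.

V_th is the open-circuit tap voltage: 12.0 × 6.89/(8.20 + 6.89) = 5.48 V.
With the supply zeroed, Ra and Rb appear in parallel from the tap: R_th = Ra‖Rb = (8.20 × 6.89)/15.09 = 3.74 kΩ.

V_th = 5.48 V, R_th = 3.74 kΩ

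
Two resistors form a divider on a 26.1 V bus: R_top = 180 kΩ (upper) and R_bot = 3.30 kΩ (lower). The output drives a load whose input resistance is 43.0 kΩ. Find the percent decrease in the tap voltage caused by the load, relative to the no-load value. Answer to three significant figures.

7.01 %

The divider's output (Thévenin) resistance is R_top‖R_bot = 3.241 kΩ.
Fractional drop under load = R_th/(R_th + R_L) = 3.241 / (3.241 + 43.0) = 0.07008.
So the output falls by 7.01 %.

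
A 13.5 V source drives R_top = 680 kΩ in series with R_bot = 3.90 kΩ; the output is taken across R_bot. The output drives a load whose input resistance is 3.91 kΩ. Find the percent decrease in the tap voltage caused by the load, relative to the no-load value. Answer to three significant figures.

49.8 %

The divider's output (Thévenin) resistance is R_top‖R_bot = 3.878 kΩ.
Fractional drop under load = R_th/(R_th + R_L) = 3.878 / (3.878 + 3.91) = 0.4979.
So the output falls by 49.8 %.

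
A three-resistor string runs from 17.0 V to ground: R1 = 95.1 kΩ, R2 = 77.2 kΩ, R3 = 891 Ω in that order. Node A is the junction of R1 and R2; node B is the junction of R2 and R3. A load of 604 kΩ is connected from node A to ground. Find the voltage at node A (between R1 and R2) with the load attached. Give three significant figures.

Below node A the series string R2+R3 = 78090 Ω sits in parallel with the 604000 Ω load: 69150 Ω.
V_A = 17.0 × 69150/(95100 + 69150) = 7.16 V.

V ≈ 7.16 V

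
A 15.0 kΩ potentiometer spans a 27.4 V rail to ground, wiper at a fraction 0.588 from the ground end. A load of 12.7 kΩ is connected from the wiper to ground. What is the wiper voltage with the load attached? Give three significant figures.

V ≈ 12.5 V

The wiper splits the pot into (1−α)R = 6.180 kΩ above and αR = 8.820 kΩ below.
Lower section ‖ load = 5.205 kΩ.
V_wiper = 27.4 × 5.205/(6.180 + 5.205) = 12.5 V.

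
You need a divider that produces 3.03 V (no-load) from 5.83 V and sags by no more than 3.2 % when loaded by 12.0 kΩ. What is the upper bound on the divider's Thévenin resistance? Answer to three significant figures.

R_th ≤ 397 Ω

Loading drop = R_th/(R_th + R_L) ≤ 0.0320, so R_th ≤ R_L · ε/(1−ε) = 12.0 kΩ × 0.0320/0.9680 = 397 Ω.
(Any R1, R2 with R2/(R1+R2) = 0.520 and R1‖R2 ≤ 397 Ω will meet the spec.)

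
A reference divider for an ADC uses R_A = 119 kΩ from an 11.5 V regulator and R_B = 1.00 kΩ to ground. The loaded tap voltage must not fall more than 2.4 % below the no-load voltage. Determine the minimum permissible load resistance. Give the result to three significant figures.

Output resistance R_th = R_A‖R_B = (119000 × 1000)/120000 = 991.7 Ω.
The fractional drop is R_th/(R_th + R_L); requiring this ≤ 0.0240 gives R_L ≥ R_th(1/0.0240 − 1) = 991.7 × 40.67 = 40.3 kΩ.

R_L(min) ≈ 40.3 kΩ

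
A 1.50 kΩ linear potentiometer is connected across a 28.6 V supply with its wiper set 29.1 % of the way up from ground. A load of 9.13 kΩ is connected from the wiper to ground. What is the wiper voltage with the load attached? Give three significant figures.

The wiper splits the pot into (1−α)R = 1064 Ω above and αR = 436.5 Ω below.
Lower section ‖ load = 416.6 Ω.
V_wiper = 28.6 × 416.6/(1064 + 416.6) = 8.05 V.

V ≈ 8.05 V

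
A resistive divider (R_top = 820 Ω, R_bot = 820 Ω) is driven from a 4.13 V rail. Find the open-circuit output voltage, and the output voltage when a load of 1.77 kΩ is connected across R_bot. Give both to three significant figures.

Open-circuit: V = 4.13 × 820/(820 + 820) = 2.06 V.
With the load, R_bot becomes R_bot‖R_L = 560.4 Ω, so V = 4.13 × 560.4/1380 = 1.68 V.

Unloaded: 2.06 V; loaded: 1.68 V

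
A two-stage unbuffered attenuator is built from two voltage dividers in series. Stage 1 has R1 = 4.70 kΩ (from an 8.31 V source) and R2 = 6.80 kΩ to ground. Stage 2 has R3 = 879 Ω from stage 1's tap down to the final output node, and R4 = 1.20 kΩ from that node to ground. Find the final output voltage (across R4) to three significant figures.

V_out ≈ 1.21 V

Stage 2 presents R3+R4 = 2079 Ω as a load on stage 1's tap.
Stage 1's lower leg becomes R2‖(R3+R4) = 1592 Ω, so V_mid = 8.31 × 1592/6292 = 2.103 V.
Stage 2 is itself unloaded: V_out = V_mid × R4/(R3+R4) = 2.103 × 1200/2079 = 1.21 V.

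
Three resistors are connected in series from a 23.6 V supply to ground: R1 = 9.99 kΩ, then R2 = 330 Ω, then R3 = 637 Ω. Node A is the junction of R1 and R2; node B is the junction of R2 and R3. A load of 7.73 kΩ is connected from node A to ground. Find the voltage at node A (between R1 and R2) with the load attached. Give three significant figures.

V ≈ 1.87 V

Below node A the series string R2+R3 = 967.0 Ω sits in parallel with the 7730 Ω load: 859.5 Ω.
V_A = 23.6 × 859.5/(9990 + 859.5) = 1.87 V.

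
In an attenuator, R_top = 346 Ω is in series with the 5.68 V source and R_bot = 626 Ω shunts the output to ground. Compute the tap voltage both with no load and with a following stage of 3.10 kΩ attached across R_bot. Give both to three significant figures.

Open-circuit: V = 5.68 × 626/(346 + 626) = 3.66 V.
With the load, R_bot becomes R_bot‖R_L = 520.8 Ω, so V = 5.68 × 520.8/866.8 = 3.41 V.

Unloaded: 3.66 V; loaded: 3.41 V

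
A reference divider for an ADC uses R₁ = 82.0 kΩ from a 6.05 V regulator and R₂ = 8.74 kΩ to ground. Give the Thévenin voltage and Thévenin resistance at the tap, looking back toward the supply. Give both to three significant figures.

V_th is the open-circuit tap voltage: 6.05 × 8.74/(82.0 + 8.74) = 0.583 V.
With the supply zeroed, R₁ and R₂ appear in parallel from the tap: R_th = R₁‖R₂ = (82.0 × 8.74)/90.74 = 7.90 kΩ.

V_th = 0.583 V, R_th = 7.90 kΩ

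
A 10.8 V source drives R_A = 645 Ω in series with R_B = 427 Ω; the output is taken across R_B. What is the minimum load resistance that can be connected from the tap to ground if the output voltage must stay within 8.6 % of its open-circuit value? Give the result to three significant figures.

Output resistance R_th = R_A‖R_B = (645 × 427)/1072 = 256.9 Ω.
The fractional drop is R_th/(R_th + R_L); requiring this ≤ 0.0860 gives R_L ≥ R_th(1/0.0860 − 1) = 256.9 × 10.63 = 2.73 kΩ.

R_L(min) ≈ 2.73 kΩ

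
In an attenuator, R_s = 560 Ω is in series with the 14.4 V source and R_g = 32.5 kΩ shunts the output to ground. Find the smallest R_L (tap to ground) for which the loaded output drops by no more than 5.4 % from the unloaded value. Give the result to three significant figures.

R_L(min) ≈ 9.64 kΩ

Output resistance R_th = R_s‖R_g = (560 × 32500)/33060 = 550.5 Ω.
The fractional drop is R_th/(R_th + R_L); requiring this ≤ 0.0540 gives R_L ≥ R_th(1/0.0540 − 1) = 550.5 × 17.52 = 9.64 kΩ.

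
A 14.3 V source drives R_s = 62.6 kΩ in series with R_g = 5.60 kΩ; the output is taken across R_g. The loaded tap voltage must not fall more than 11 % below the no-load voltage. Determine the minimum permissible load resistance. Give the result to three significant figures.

R_L(min) ≈ 41.6 kΩ

Output resistance R_th = R_s‖R_g = (62.6 × 5.60)/68.20 = 5.140 kΩ.
The fractional drop is R_th/(R_th + R_L); requiring this ≤ 0.110 gives R_L ≥ R_th(1/0.110 − 1) = 5.140 × 8.091 = 41.6 kΩ.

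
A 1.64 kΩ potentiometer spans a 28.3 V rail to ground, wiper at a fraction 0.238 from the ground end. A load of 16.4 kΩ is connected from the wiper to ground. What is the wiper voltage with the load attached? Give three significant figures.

The wiper splits the pot into (1−α)R = 1250 Ω above and αR = 390.3 Ω below.
Lower section ‖ load = 381.2 Ω.
V_wiper = 28.3 × 381.2/(1250 + 381.2) = 6.62 V.

V ≈ 6.62 V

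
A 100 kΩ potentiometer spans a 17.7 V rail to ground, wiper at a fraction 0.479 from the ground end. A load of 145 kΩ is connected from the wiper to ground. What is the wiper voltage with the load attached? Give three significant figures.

V ≈ 7.23 V

The wiper splits the pot into (1−α)R = 52.10 kΩ above and αR = 47.90 kΩ below.
Lower section ‖ load = 36.01 kΩ.
V_wiper = 17.7 × 36.01/(52.10 + 36.01) = 7.23 V.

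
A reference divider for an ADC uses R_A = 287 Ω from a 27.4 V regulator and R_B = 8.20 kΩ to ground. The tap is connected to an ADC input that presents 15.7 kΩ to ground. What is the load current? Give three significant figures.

I_L ≈ 1.66 mA

R_B‖R_L = 5387 Ω; V_out = 27.4 × 5387/5674 = 26.01 V.
I_L = V_out / R_L = 26.01 / 15.7 kΩ = 1.66 mA.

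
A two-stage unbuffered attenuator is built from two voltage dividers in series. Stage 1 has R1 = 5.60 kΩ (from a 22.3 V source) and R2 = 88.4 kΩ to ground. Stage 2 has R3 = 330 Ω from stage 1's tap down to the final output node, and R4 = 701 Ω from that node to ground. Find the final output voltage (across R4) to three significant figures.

Stage 2 presents R3+R4 = 1031 Ω as a load on stage 1's tap.
Stage 1's lower leg becomes R2‖(R3+R4) = 1019 Ω, so V_mid = 22.3 × 1019/6619 = 3.433 V.
Stage 2 is itself unloaded: V_out = V_mid × R4/(R3+R4) = 3.433 × 701/1031 = 2.33 V.

V_out ≈ 2.33 V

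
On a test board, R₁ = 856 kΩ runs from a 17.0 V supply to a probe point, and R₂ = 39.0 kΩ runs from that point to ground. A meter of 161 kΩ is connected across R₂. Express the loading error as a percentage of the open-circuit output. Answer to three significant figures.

Unloaded V = 17.0 × 39.0/895.0 = 0.7408 V.
Loaded: R₂‖R_L = 31.39 kΩ, giving V = 17.0 × 31.39/887.4 = 0.6014 V.
Drop = (0.7408 − 0.6014) / 0.7408 = 18.8 %.

18.8 %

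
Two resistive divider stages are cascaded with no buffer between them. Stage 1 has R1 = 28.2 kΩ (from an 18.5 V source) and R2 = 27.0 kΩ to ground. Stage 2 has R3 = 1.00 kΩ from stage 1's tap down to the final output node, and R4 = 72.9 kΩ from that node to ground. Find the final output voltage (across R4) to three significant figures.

Stage 2 presents R3+R4 = 73.90 kΩ as a load on stage 1's tap.
Stage 1's lower leg becomes R2‖(R3+R4) = 19.78 kΩ, so V_mid = 18.5 × 19.78/47.98 = 7.626 V.
Stage 2 is itself unloaded: V_out = V_mid × R4/(R3+R4) = 7.626 × 72.9/73.90 = 7.52 V.

V_out ≈ 7.52 V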